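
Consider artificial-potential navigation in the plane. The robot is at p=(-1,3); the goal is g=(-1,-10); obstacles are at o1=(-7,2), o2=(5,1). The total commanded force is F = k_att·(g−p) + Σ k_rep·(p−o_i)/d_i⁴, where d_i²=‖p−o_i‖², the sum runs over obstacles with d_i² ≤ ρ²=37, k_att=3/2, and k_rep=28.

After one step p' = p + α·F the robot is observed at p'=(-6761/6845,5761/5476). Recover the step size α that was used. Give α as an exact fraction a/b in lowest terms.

α = 1/10

F_att = 3/2·(g−p) = 3/2·(0,-13) = (0.0000,-19.5000)
o1: d²=37 ≤ ρ²=37; F_rep = 28·(6,1)/37² = (0.1227,0.0205)
o2: d²=40 > ρ²=37 → inactive
F = F_att + ΣF_rep = (0.1227,-19.4795)
Δp = p'−p = (0.0123,-1.9480); α = Δx/Fx = (84/6845) / (168/1369) = 1/10
check: Δy/Fy = (-10667/5476) / (-53335/2738) = 1/10 ✓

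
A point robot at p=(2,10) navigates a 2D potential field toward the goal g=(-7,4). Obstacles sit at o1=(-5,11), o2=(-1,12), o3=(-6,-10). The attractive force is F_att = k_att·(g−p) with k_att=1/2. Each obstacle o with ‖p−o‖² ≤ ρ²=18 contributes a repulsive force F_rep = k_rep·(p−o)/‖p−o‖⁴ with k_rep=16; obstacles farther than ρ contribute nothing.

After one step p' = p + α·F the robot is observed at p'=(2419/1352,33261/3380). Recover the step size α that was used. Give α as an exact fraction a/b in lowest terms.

α = 1/20

F_att = 1/2·(g−p) = 1/2·(-9,-6) = (-4.5000,-3.0000)
o1: d²=50 > ρ²=18 → inactive
o2: d²=13 ≤ ρ²=18; F_rep = 16·(3,-2)/13² = (0.2840,-0.1893)
o3: d²=464 > ρ²=18 → inactive
F = F_att + ΣF_rep = (-4.2160,-3.1893)
Δp = p'−p = (-0.2108,-0.1595); α = Δx/Fx = (-285/1352) / (-1425/338) = 1/20
check: Δy/Fy = (-539/3380) / (-539/169) = 1/20 ✓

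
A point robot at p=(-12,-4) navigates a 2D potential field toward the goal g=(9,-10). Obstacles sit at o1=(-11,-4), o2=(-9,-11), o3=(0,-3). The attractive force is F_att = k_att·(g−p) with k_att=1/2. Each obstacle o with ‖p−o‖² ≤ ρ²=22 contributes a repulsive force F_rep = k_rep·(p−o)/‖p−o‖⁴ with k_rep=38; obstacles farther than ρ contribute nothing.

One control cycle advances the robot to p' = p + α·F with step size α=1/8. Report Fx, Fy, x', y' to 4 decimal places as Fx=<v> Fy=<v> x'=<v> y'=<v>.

Fx=-27.5000 Fy=-3.0000 x'=-15.4375 y'=-4.3750

F_att = 1/2·(g−p) = 1/2·(21,-6) = (10.5000,-3.0000)
o1: d²=1 ≤ ρ²=22; F_rep = 38·(-1,0)/1² = (-38.0000,0.0000)
o2: d²=58 > ρ²=22 → inactive
o3: d²=145 > ρ²=22 → inactive
F = F_att + ΣF_rep = (-27.5000,-3.0000)
p' = p + 1/8·F = (-15.4375,-4.3750)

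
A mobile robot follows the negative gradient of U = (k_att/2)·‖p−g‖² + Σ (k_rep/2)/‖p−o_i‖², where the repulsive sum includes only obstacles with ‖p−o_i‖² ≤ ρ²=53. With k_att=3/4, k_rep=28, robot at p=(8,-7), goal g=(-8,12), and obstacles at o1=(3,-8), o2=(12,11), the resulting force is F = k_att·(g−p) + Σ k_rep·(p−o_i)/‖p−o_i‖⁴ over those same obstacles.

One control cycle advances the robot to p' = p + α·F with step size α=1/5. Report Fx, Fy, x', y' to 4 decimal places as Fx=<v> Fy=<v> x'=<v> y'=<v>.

F_att = 3/4·(g−p) = 3/4·(-16,19) = (-12.0000,14.2500)
o1: d²=26 ≤ ρ²=53; F_rep = 28·(5,1)/26² = (0.2071,0.0414)
o2: d²=340 > ρ²=53 → inactive
F = F_att + ΣF_rep = (-11.7929,14.2914)
p' = p + 1/5·F = (5.6414,-4.1417)

Fx=-11.7929 Fy=14.2914 x'=5.6414 y'=-4.1417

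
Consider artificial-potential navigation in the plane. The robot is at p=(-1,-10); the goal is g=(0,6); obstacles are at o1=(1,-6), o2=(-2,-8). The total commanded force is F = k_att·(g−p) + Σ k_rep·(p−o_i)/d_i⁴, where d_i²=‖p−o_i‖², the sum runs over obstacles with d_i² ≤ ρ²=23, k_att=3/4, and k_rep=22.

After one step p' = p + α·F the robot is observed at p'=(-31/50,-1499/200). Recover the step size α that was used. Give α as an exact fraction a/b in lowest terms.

F_att = 3/4·(g−p) = 3/4·(1,16) = (0.7500,12.0000)
o1: d²=20 ≤ ρ²=23; F_rep = 22·(-2,-4)/20² = (-0.1100,-0.2200)
o2: d²=5 ≤ ρ²=23; F_rep = 22·(1,-2)/5² = (0.8800,-1.7600)
F = F_att + ΣF_rep = (1.5200,10.0200)
Δp = p'−p = (0.3800,2.5050); α = Δx/Fx = (19/50) / (38/25) = 1/4
check: Δy/Fy = (501/200) / (501/50) = 1/4 ✓

α = 1/4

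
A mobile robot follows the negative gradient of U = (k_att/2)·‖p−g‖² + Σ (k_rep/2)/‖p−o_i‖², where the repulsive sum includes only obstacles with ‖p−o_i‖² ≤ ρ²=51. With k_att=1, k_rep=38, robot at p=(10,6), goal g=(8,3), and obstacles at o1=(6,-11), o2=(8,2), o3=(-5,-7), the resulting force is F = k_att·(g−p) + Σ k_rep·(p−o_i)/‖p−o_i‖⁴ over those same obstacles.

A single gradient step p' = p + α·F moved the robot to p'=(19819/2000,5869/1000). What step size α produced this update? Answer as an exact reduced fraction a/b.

F_att = 1·(g−p) = 1·(-2,-3) = (-2.0000,-3.0000)
o1: d²=305 > ρ²=51 → inactive
o2: d²=20 ≤ ρ²=51; F_rep = 38·(2,4)/20² = (0.1900,0.3800)
o3: d²=394 > ρ²=51 → inactive
F = F_att + ΣF_rep = (-1.8100,-2.6200)
Δp = p'−p = (-0.0905,-0.1310); α = Δx/Fx = (-181/2000) / (-181/100) = 1/20
check: Δy/Fy = (-131/1000) / (-131/50) = 1/20 ✓

α = 1/20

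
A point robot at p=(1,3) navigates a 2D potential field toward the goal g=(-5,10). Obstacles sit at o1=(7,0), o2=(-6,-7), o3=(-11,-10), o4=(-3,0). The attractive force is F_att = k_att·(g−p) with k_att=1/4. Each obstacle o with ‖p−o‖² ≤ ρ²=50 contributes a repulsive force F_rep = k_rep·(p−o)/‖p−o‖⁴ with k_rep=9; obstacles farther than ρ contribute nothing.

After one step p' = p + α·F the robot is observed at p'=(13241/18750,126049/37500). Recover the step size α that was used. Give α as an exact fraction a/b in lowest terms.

F_att = 1/4·(g−p) = 1/4·(-6,7) = (-1.5000,1.7500)
o1: d²=45 ≤ ρ²=50; F_rep = 9·(-6,3)/45² = (-0.0267,0.0133)
o2: d²=149 > ρ²=50 → inactive
o3: d²=313 > ρ²=50 → inactive
o4: d²=25 ≤ ρ²=50; F_rep = 9·(4,3)/25² = (0.0576,0.0432)
F = F_att + ΣF_rep = (-1.4691,1.8065)
Δp = p'−p = (-0.2938,0.3613); α = Δx/Fx = (-5509/18750) / (-5509/3750) = 1/5
check: Δy/Fy = (13549/37500) / (13549/7500) = 1/5 ✓

α = 1/5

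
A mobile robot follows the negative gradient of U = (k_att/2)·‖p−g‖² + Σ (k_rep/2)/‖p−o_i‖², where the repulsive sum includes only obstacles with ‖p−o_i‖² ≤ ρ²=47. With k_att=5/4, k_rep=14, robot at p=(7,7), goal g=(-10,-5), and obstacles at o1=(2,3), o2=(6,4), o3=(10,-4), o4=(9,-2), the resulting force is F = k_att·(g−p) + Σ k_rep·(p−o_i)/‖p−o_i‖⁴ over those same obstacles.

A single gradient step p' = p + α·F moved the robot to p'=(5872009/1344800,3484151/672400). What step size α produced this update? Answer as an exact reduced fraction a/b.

α = 1/8

F_att = 5/4·(g−p) = 5/4·(-17,-12) = (-21.2500,-15.0000)
o1: d²=41 ≤ ρ²=47; F_rep = 14·(5,4)/41² = (0.0416,0.0333)
o2: d²=10 ≤ ρ²=47; F_rep = 14·(1,3)/10² = (0.1400,0.4200)
o3: d²=130 > ρ²=47 → inactive
o4: d²=85 > ρ²=47 → inactive
F = F_att + ΣF_rep = (-21.0684,-14.5467)
Δp = p'−p = (-2.6335,-1.8183); α = Δx/Fx = (-3541591/1344800) / (-3541591/168100) = 1/8
check: Δy/Fy = (-1222649/672400) / (-1222649/84050) = 1/8 ✓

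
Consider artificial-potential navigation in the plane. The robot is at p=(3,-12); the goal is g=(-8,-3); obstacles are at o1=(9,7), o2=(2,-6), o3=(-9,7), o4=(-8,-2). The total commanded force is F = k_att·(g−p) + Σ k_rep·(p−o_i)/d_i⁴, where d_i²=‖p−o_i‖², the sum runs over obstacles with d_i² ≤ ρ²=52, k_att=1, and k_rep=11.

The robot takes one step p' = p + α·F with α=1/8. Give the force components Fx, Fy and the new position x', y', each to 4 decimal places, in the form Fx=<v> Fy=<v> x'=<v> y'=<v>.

Fx=-10.9920 Fy=8.9518 x'=1.6260 y'=-10.8810

F_att = 1·(g−p) = 1·(-11,9) = (-11.0000,9.0000)
o1: d²=397 > ρ²=52 → inactive
o2: d²=37 ≤ ρ²=52; F_rep = 11·(1,-6)/37² = (0.0080,-0.0482)
o3: d²=505 > ρ²=52 → inactive
o4: d²=221 > ρ²=52 → inactive
F = F_att + ΣF_rep = (-10.9920,8.9518)
p' = p + 1/8·F = (1.6260,-10.8810)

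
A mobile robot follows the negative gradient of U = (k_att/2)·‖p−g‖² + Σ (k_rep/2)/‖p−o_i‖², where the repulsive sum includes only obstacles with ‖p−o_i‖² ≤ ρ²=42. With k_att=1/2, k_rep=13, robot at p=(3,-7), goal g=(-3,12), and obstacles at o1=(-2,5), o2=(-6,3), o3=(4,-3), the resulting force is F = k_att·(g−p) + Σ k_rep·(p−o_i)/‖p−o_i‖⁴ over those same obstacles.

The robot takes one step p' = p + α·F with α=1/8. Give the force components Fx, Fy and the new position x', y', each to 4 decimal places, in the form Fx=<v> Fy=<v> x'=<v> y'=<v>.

Fx=-3.0450 Fy=9.3201 x'=2.6194 y'=-5.8350

F_att = 1/2·(g−p) = 1/2·(-6,19) = (-3.0000,9.5000)
o1: d²=169 > ρ²=42 → inactive
o2: d²=181 > ρ²=42 → inactive
o3: d²=17 ≤ ρ²=42; F_rep = 13·(-1,-4)/17² = (-0.0450,-0.1799)
F = F_att + ΣF_rep = (-3.0450,9.3201)
p' = p + 1/8·F = (2.6194,-5.8350)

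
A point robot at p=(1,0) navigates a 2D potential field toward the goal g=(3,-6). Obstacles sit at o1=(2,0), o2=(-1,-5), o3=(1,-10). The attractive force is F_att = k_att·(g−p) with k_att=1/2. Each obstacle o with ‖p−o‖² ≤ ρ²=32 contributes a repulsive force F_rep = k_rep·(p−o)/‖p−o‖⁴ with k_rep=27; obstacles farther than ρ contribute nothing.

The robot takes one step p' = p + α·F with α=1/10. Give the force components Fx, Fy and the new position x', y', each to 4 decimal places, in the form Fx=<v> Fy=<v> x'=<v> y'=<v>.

Fx=-25.9358 Fy=-2.8395 x'=-1.5936 y'=-0.2839

F_att = 1/2·(g−p) = 1/2·(2,-6) = (1.0000,-3.0000)
o1: d²=1 ≤ ρ²=32; F_rep = 27·(-1,0)/1² = (-27.0000,0.0000)
o2: d²=29 ≤ ρ²=32; F_rep = 27·(2,5)/29² = (0.0642,0.1605)
o3: d²=100 > ρ²=32 → inactive
F = F_att + ΣF_rep = (-25.9358,-2.8395)
p' = p + 1/10·F = (-1.5936,-0.2839)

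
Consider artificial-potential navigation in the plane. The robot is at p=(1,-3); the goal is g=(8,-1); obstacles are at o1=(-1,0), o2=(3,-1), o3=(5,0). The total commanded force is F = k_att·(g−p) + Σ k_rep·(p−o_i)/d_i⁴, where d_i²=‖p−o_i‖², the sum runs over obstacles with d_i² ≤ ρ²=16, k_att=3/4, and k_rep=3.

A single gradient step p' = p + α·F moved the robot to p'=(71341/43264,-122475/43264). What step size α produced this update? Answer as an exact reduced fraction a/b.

α = 1/8

F_att = 3/4·(g−p) = 3/4·(7,2) = (5.2500,1.5000)
o1: d²=13 ≤ ρ²=16; F_rep = 3·(2,-3)/13² = (0.0355,-0.0533)
o2: d²=8 ≤ ρ²=16; F_rep = 3·(-2,-2)/8² = (-0.0938,-0.0938)
o3: d²=25 > ρ²=16 → inactive
F = F_att + ΣF_rep = (5.1918,1.3530)
Δp = p'−p = (0.6490,0.1691); α = Δx/Fx = (28077/43264) / (28077/5408) = 1/8
check: Δy/Fy = (7317/43264) / (7317/5408) = 1/8 ✓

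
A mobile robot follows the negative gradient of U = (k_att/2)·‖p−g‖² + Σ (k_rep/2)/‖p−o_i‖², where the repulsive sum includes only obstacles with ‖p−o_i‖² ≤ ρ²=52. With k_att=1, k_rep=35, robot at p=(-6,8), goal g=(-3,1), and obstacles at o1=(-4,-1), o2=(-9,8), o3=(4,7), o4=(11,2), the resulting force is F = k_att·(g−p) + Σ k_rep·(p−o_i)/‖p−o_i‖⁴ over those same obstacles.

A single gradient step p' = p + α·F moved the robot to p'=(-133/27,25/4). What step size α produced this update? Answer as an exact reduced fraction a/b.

α = 1/4

F_att = 1·(g−p) = 1·(3,-7) = (3.0000,-7.0000)
o1: d²=85 > ρ²=52 → inactive
o2: d²=9 ≤ ρ²=52; F_rep = 35·(3,0)/9² = (1.2963,0.0000)
o3: d²=101 > ρ²=52 → inactive
o4: d²=325 > ρ²=52 → inactive
F = F_att + ΣF_rep = (4.2963,-7.0000)
Δp = p'−p = (1.0741,-1.7500); α = Δx/Fx = (29/27) / (116/27) = 1/4
check: Δy/Fy = (-7/4) / (-7) = 1/4 ✓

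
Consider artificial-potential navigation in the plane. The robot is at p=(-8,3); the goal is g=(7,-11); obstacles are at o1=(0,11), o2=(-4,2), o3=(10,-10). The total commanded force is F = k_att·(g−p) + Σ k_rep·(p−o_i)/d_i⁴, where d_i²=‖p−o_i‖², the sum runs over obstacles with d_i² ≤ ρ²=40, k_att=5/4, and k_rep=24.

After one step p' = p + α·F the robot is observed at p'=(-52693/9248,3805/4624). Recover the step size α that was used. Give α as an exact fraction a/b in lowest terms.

F_att = 5/4·(g−p) = 5/4·(15,-14) = (18.7500,-17.5000)
o1: d²=128 > ρ²=40 → inactive
o2: d²=17 ≤ ρ²=40; F_rep = 24·(-4,1)/17² = (-0.3322,0.0830)
o3: d²=493 > ρ²=40 → inactive
F = F_att + ΣF_rep = (18.4178,-17.4170)
Δp = p'−p = (2.3022,-2.1771); α = Δx/Fx = (21291/9248) / (21291/1156) = 1/8
check: Δy/Fy = (-10067/4624) / (-10067/578) = 1/8 ✓

α = 1/8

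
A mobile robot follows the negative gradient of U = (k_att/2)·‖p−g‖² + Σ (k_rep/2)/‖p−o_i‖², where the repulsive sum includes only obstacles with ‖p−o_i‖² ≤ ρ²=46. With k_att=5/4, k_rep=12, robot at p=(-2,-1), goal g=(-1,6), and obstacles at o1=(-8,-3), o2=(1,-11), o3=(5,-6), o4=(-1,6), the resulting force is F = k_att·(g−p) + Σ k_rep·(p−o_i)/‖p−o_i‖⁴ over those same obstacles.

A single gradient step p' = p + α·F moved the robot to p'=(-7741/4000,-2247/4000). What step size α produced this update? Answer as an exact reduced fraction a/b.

α = 1/20

F_att = 5/4·(g−p) = 5/4·(1,7) = (1.2500,8.7500)
o1: d²=40 ≤ ρ²=46; F_rep = 12·(6,2)/40² = (0.0450,0.0150)
o2: d²=109 > ρ²=46 → inactive
o3: d²=74 > ρ²=46 → inactive
o4: d²=50 > ρ²=46 → inactive
F = F_att + ΣF_rep = (1.2950,8.7650)
Δp = p'−p = (0.0648,0.4382); α = Δx/Fx = (259/4000) / (259/200) = 1/20
check: Δy/Fy = (1753/4000) / (1753/200) = 1/20 ✓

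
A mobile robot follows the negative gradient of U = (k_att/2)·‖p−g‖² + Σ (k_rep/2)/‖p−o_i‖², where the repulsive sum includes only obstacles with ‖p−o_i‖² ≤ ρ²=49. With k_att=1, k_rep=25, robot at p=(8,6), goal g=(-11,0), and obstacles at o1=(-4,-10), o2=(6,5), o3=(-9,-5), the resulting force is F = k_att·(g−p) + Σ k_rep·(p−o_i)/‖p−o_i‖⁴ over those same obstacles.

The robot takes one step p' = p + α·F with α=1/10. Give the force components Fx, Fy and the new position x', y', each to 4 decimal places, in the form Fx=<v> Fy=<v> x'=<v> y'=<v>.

F_att = 1·(g−p) = 1·(-19,-6) = (-19.0000,-6.0000)
o1: d²=400 > ρ²=49 → inactive
o2: d²=5 ≤ ρ²=49; F_rep = 25·(2,1)/5² = (2.0000,1.0000)
o3: d²=410 > ρ²=49 → inactive
F = F_att + ΣF_rep = (-17.0000,-5.0000)
p' = p + 1/10·F = (6.3000,5.5000)

Fx=-17.0000 Fy=-5.0000 x'=6.3000 y'=5.5000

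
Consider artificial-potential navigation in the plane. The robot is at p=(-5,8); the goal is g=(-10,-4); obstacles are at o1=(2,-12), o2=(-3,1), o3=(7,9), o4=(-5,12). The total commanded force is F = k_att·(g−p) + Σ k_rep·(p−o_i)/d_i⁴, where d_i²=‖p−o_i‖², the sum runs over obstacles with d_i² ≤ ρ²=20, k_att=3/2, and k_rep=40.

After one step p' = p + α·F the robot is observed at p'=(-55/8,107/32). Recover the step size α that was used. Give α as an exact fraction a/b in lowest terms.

α = 1/4

F_att = 3/2·(g−p) = 3/2·(-5,-12) = (-7.5000,-18.0000)
o1: d²=449 > ρ²=20 → inactive
o2: d²=53 > ρ²=20 → inactive
o3: d²=145 > ρ²=20 → inactive
o4: d²=16 ≤ ρ²=20; F_rep = 40·(0,-4)/16² = (0.0000,-0.6250)
F = F_att + ΣF_rep = (-7.5000,-18.6250)
Δp = p'−p = (-1.8750,-4.6562); α = Δx/Fx = (-15/8) / (-15/2) = 1/4
check: Δy/Fy = (-149/32) / (-149/8) = 1/4 ✓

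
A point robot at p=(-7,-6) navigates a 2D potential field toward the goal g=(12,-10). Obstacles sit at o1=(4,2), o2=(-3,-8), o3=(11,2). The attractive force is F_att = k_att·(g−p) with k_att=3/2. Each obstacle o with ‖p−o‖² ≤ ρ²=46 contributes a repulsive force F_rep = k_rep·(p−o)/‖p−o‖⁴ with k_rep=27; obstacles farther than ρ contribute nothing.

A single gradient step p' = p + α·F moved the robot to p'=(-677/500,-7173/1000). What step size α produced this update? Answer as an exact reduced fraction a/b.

α = 1/5

F_att = 3/2·(g−p) = 3/2·(19,-4) = (28.5000,-6.0000)
o1: d²=185 > ρ²=46 → inactive
o2: d²=20 ≤ ρ²=46; F_rep = 27·(-4,2)/20² = (-0.2700,0.1350)
o3: d²=388 > ρ²=46 → inactive
F = F_att + ΣF_rep = (28.2300,-5.8650)
Δp = p'−p = (5.6460,-1.1730); α = Δx/Fx = (2823/500) / (2823/100) = 1/5
check: Δy/Fy = (-1173/1000) / (-1173/200) = 1/5 ✓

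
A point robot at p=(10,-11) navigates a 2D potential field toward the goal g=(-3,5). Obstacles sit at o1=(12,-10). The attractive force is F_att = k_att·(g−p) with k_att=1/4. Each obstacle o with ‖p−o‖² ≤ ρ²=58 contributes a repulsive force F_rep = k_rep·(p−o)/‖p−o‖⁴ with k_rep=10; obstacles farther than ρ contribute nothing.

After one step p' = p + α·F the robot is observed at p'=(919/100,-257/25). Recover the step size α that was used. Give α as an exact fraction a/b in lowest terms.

α = 1/5

F_att = 1/4·(g−p) = 1/4·(-13,16) = (-3.2500,4.0000)
o1: d²=5 ≤ ρ²=58; F_rep = 10·(-2,-1)/5² = (-0.8000,-0.4000)
F = F_att + ΣF_rep = (-4.0500,3.6000)
Δp = p'−p = (-0.8100,0.7200); α = Δx/Fx = (-81/100) / (-81/20) = 1/5
check: Δy/Fy = (18/25) / (18/5) = 1/5 ✓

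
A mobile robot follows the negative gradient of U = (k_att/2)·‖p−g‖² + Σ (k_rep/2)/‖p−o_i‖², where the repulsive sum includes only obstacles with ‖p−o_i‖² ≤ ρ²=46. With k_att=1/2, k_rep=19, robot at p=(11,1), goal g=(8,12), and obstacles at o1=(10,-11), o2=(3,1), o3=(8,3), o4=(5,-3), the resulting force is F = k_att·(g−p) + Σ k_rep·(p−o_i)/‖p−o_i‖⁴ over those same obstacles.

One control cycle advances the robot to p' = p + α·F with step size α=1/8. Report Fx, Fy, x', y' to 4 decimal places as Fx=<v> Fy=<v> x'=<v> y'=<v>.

F_att = 1/2·(g−p) = 1/2·(-3,11) = (-1.5000,5.5000)
o1: d²=145 > ρ²=46 → inactive
o2: d²=64 > ρ²=46 → inactive
o3: d²=13 ≤ ρ²=46; F_rep = 19·(3,-2)/13² = (0.3373,-0.2249)
o4: d²=52 > ρ²=46 → inactive
F = F_att + ΣF_rep = (-1.1627,5.2751)
p' = p + 1/8·F = (10.8547,1.6594)

Fx=-1.1627 Fy=5.2751 x'=10.8547 y'=1.6594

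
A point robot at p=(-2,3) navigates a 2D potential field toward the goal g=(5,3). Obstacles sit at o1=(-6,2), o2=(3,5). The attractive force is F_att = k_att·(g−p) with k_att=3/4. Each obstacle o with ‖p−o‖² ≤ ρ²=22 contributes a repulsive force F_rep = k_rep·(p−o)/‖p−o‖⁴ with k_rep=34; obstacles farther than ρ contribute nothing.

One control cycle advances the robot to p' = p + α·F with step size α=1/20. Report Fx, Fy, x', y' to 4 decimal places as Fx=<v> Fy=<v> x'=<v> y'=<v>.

Fx=5.7206 Fy=0.1176 x'=-1.7140 y'=3.0059

F_att = 3/4·(g−p) = 3/4·(7,0) = (5.2500,0.0000)
o1: d²=17 ≤ ρ²=22; F_rep = 34·(4,1)/17² = (0.4706,0.1176)
o2: d²=29 > ρ²=22 → inactive
F = F_att + ΣF_rep = (5.7206,0.1176)
p' = p + 1/20·F = (-1.7140,3.0059)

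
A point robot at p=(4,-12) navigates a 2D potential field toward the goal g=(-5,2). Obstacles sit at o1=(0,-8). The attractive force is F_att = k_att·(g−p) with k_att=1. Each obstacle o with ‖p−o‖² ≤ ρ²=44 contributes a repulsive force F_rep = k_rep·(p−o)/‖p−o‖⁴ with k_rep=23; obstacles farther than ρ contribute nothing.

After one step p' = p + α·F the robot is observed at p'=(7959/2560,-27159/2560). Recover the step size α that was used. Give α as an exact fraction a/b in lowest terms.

F_att = 1·(g−p) = 1·(-9,14) = (-9.0000,14.0000)
o1: d²=32 ≤ ρ²=44; F_rep = 23·(4,-4)/32² = (0.0898,-0.0898)
F = F_att + ΣF_rep = (-8.9102,13.9102)
Δp = p'−p = (-0.8910,1.3910); α = Δx/Fx = (-2281/2560) / (-2281/256) = 1/10
check: Δy/Fy = (3561/2560) / (3561/256) = 1/10 ✓

α = 1/10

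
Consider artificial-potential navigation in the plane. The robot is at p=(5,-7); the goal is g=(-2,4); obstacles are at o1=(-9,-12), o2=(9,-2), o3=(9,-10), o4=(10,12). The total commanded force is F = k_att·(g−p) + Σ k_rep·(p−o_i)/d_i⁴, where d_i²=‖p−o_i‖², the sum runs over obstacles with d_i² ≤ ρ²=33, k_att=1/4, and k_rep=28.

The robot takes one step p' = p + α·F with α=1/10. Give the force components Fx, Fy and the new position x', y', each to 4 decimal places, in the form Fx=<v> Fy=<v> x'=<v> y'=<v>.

F_att = 1/4·(g−p) = 1/4·(-7,11) = (-1.7500,2.7500)
o1: d²=221 > ρ²=33 → inactive
o2: d²=41 > ρ²=33 → inactive
o3: d²=25 ≤ ρ²=33; F_rep = 28·(-4,3)/25² = (-0.1792,0.1344)
o4: d²=386 > ρ²=33 → inactive
F = F_att + ΣF_rep = (-1.9292,2.8844)
p' = p + 1/10·F = (4.8071,-6.7116)

Fx=-1.9292 Fy=2.8844 x'=4.8071 y'=-6.7116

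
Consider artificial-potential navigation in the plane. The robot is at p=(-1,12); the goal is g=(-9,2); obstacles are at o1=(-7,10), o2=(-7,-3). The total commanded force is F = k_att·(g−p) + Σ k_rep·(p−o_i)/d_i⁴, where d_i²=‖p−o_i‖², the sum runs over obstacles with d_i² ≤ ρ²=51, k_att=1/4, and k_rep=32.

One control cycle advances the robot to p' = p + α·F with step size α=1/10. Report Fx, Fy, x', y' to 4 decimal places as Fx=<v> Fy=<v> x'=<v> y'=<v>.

Fx=-1.8800 Fy=-2.4600 x'=-1.1880 y'=11.7540

F_att = 1/4·(g−p) = 1/4·(-8,-10) = (-2.0000,-2.5000)
o1: d²=40 ≤ ρ²=51; F_rep = 32·(6,2)/40² = (0.1200,0.0400)
o2: d²=261 > ρ²=51 → inactive
F = F_att + ΣF_rep = (-1.8800,-2.4600)
p' = p + 1/10·F = (-1.1880,11.7540)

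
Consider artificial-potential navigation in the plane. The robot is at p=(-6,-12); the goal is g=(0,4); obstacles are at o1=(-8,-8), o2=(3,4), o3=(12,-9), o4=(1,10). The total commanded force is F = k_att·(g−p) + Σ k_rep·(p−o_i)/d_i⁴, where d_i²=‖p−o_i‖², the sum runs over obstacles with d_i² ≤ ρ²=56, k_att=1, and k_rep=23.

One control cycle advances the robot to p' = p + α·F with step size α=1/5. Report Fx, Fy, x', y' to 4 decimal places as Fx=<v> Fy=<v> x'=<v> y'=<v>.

Fx=6.1150 Fy=15.7700 x'=-4.7770 y'=-8.8460

F_att = 1·(g−p) = 1·(6,16) = (6.0000,16.0000)
o1: d²=20 ≤ ρ²=56; F_rep = 23·(2,-4)/20² = (0.1150,-0.2300)
o2: d²=337 > ρ²=56 → inactive
o3: d²=333 > ρ²=56 → inactive
o4: d²=533 > ρ²=56 → inactive
F = F_att + ΣF_rep = (6.1150,15.7700)
p' = p + 1/5·F = (-4.7770,-8.8460)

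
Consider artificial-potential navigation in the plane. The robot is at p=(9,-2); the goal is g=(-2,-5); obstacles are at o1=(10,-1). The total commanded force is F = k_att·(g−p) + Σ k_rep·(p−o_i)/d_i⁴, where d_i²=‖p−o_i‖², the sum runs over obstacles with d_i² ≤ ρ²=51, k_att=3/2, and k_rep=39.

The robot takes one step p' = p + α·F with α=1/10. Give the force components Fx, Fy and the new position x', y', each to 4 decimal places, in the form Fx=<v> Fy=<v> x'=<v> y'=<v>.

F_att = 3/2·(g−p) = 3/2·(-11,-3) = (-16.5000,-4.5000)
o1: d²=2 ≤ ρ²=51; F_rep = 39·(-1,-1)/2² = (-9.7500,-9.7500)
F = F_att + ΣF_rep = (-26.2500,-14.2500)
p' = p + 1/10·F = (6.3750,-3.4250)

Fx=-26.2500 Fy=-14.2500 x'=6.3750 y'=-3.4250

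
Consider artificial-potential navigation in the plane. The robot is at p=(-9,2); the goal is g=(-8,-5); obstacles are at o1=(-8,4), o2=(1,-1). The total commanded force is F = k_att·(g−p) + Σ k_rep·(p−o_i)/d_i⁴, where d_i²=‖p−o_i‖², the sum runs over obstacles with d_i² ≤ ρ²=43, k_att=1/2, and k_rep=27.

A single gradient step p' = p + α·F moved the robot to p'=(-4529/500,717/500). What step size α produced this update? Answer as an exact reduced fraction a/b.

F_att = 1/2·(g−p) = 1/2·(1,-7) = (0.5000,-3.5000)
o1: d²=5 ≤ ρ²=43; F_rep = 27·(-1,-2)/5² = (-1.0800,-2.1600)
o2: d²=109 > ρ²=43 → inactive
F = F_att + ΣF_rep = (-0.5800,-5.6600)
Δp = p'−p = (-0.0580,-0.5660); α = Δx/Fx = (-29/500) / (-29/50) = 1/10
check: Δy/Fy = (-283/500) / (-283/50) = 1/10 ✓

α = 1/10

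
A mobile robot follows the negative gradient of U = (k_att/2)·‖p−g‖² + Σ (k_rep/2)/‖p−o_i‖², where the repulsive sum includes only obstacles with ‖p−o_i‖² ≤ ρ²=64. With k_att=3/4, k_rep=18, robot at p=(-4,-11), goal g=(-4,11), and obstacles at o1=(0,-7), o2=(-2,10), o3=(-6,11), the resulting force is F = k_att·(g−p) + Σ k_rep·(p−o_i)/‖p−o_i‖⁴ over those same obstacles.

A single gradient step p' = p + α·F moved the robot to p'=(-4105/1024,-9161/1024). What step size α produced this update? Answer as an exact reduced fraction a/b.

F_att = 3/4·(g−p) = 3/4·(0,22) = (0.0000,16.5000)
o1: d²=32 ≤ ρ²=64; F_rep = 18·(-4,-4)/32² = (-0.0703,-0.0703)
o2: d²=445 > ρ²=64 → inactive
o3: d²=488 > ρ²=64 → inactive
F = F_att + ΣF_rep = (-0.0703,16.4297)
Δp = p'−p = (-0.0088,2.0537); α = Δx/Fx = (-9/1024) / (-9/128) = 1/8
check: Δy/Fy = (2103/1024) / (2103/128) = 1/8 ✓

α = 1/8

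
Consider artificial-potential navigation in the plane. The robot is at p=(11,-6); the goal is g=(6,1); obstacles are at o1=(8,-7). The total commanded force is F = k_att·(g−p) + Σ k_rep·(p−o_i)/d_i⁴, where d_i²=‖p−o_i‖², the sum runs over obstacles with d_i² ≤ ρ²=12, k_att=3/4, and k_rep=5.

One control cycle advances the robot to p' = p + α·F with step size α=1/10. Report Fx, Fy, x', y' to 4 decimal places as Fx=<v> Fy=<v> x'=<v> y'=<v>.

Fx=-3.6000 Fy=5.3000 x'=10.6400 y'=-5.4700

F_att = 3/4·(g−p) = 3/4·(-5,7) = (-3.7500,5.2500)
o1: d²=10 ≤ ρ²=12; F_rep = 5·(3,1)/10² = (0.1500,0.0500)
F = F_att + ΣF_rep = (-3.6000,5.3000)
p' = p + 1/10·F = (10.6400,-5.4700)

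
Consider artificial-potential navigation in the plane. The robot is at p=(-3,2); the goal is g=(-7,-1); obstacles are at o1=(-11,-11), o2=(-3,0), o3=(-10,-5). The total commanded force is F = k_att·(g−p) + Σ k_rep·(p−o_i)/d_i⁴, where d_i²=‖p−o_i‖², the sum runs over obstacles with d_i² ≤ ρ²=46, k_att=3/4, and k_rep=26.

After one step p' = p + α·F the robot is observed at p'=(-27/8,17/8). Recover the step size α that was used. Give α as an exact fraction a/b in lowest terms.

F_att = 3/4·(g−p) = 3/4·(-4,-3) = (-3.0000,-2.2500)
o1: d²=233 > ρ²=46 → inactive
o2: d²=4 ≤ ρ²=46; F_rep = 26·(0,2)/4² = (0.0000,3.2500)
o3: d²=98 > ρ²=46 → inactive
F = F_att + ΣF_rep = (-3.0000,1.0000)
Δp = p'−p = (-0.3750,0.1250); α = Δx/Fx = (-3/8) / (-3) = 1/8
check: Δy/Fy = (1/8) / (1) = 1/8 ✓

α = 1/8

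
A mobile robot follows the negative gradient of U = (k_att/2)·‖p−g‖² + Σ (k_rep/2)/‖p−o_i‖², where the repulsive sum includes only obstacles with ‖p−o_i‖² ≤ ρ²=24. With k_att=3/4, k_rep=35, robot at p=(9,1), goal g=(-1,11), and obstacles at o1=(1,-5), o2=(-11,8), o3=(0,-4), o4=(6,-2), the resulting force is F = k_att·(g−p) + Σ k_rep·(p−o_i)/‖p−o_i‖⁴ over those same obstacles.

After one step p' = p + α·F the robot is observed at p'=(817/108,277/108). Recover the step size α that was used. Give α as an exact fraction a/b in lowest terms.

F_att = 3/4·(g−p) = 3/4·(-10,10) = (-7.5000,7.5000)
o1: d²=100 > ρ²=24 → inactive
o2: d²=449 > ρ²=24 → inactive
o3: d²=106 > ρ²=24 → inactive
o4: d²=18 ≤ ρ²=24; F_rep = 35·(3,3)/18² = (0.3241,0.3241)
F = F_att + ΣF_rep = (-7.1759,7.8241)
Δp = p'−p = (-1.4352,1.5648); α = Δx/Fx = (-155/108) / (-775/108) = 1/5
check: Δy/Fy = (169/108) / (845/108) = 1/5 ✓

α = 1/5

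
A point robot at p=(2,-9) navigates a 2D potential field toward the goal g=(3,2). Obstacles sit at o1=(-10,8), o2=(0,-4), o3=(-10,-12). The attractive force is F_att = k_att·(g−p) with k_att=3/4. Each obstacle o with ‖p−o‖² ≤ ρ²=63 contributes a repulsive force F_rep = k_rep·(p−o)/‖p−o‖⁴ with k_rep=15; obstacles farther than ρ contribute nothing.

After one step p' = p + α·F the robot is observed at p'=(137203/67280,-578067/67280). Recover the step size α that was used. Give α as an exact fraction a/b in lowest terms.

α = 1/20

F_att = 3/4·(g−p) = 3/4·(1,11) = (0.7500,8.2500)
o1: d²=433 > ρ²=63 → inactive
o2: d²=29 ≤ ρ²=63; F_rep = 15·(2,-5)/29² = (0.0357,-0.0892)
o3: d²=153 > ρ²=63 → inactive
F = F_att + ΣF_rep = (0.7857,8.1608)
Δp = p'−p = (0.0393,0.4080); α = Δx/Fx = (2643/67280) / (2643/3364) = 1/20
check: Δy/Fy = (27453/67280) / (27453/3364) = 1/20 ✓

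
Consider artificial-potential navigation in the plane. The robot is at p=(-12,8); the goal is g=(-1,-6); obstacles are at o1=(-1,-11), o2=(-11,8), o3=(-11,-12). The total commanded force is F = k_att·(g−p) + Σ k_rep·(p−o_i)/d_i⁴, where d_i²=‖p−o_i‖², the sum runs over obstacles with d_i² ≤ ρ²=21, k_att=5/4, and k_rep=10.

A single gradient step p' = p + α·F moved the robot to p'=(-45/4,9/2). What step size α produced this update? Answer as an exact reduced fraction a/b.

α = 1/5

F_att = 5/4·(g−p) = 5/4·(11,-14) = (13.7500,-17.5000)
o1: d²=482 > ρ²=21 → inactive
o2: d²=1 ≤ ρ²=21; F_rep = 10·(-1,0)/1² = (-10.0000,0.0000)
o3: d²=401 > ρ²=21 → inactive
F = F_att + ΣF_rep = (3.7500,-17.5000)
Δp = p'−p = (0.7500,-3.5000); α = Δx/Fx = (3/4) / (15/4) = 1/5
check: Δy/Fy = (-7/2) / (-35/2) = 1/5 ✓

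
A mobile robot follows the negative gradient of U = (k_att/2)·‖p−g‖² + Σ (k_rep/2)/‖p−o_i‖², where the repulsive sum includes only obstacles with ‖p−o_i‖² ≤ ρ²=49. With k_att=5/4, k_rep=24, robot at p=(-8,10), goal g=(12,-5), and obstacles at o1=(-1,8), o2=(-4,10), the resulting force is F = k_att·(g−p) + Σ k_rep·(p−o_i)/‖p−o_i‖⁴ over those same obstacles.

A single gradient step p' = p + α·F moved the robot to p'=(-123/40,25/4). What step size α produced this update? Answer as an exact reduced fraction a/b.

α = 1/5

F_att = 5/4·(g−p) = 5/4·(20,-15) = (25.0000,-18.7500)
o1: d²=53 > ρ²=49 → inactive
o2: d²=16 ≤ ρ²=49; F_rep = 24·(-4,0)/16² = (-0.3750,0.0000)
F = F_att + ΣF_rep = (24.6250,-18.7500)
Δp = p'−p = (4.9250,-3.7500); α = Δx/Fx = (197/40) / (197/8) = 1/5
check: Δy/Fy = (-15/4) / (-75/4) = 1/5 ✓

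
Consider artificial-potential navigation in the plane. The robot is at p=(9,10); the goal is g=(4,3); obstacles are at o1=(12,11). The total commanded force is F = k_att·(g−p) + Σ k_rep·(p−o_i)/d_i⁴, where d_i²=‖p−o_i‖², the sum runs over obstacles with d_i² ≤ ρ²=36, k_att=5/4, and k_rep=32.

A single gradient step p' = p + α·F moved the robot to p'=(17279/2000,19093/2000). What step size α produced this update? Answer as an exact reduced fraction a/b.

F_att = 5/4·(g−p) = 5/4·(-5,-7) = (-6.2500,-8.7500)
o1: d²=10 ≤ ρ²=36; F_rep = 32·(-3,-1)/10² = (-0.9600,-0.3200)
F = F_att + ΣF_rep = (-7.2100,-9.0700)
Δp = p'−p = (-0.3605,-0.4535); α = Δx/Fx = (-721/2000) / (-721/100) = 1/20
check: Δy/Fy = (-907/2000) / (-907/100) = 1/20 ✓

α = 1/20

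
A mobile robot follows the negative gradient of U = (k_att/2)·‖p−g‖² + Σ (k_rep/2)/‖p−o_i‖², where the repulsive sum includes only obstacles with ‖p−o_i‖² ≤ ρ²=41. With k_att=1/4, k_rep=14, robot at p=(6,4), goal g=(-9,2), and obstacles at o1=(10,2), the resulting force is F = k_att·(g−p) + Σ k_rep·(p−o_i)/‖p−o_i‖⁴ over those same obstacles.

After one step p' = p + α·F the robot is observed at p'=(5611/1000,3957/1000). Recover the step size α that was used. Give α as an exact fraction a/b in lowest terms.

F_att = 1/4·(g−p) = 1/4·(-15,-2) = (-3.7500,-0.5000)
o1: d²=20 ≤ ρ²=41; F_rep = 14·(-4,2)/20² = (-0.1400,0.0700)
F = F_att + ΣF_rep = (-3.8900,-0.4300)
Δp = p'−p = (-0.3890,-0.0430); α = Δx/Fx = (-389/1000) / (-389/100) = 1/10
check: Δy/Fy = (-43/1000) / (-43/100) = 1/10 ✓

α = 1/10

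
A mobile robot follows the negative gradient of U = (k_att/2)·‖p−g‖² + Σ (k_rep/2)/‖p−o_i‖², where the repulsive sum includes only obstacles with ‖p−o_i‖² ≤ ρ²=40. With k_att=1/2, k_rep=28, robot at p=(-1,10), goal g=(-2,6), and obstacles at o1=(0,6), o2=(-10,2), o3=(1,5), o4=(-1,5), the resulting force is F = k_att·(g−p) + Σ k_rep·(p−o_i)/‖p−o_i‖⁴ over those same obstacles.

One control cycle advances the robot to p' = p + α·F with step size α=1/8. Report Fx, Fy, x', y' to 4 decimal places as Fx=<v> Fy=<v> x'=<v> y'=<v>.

F_att = 1/2·(g−p) = 1/2·(-1,-4) = (-0.5000,-2.0000)
o1: d²=17 ≤ ρ²=40; F_rep = 28·(-1,4)/17² = (-0.0969,0.3875)
o2: d²=145 > ρ²=40 → inactive
o3: d²=29 ≤ ρ²=40; F_rep = 28·(-2,5)/29² = (-0.0666,0.1665)
o4: d²=25 ≤ ρ²=40; F_rep = 28·(0,5)/25² = (0.0000,0.2240)
F = F_att + ΣF_rep = (-0.6635,-1.2220)
p' = p + 1/8·F = (-1.0829,9.8473)

Fx=-0.6635 Fy=-1.2220 x'=-1.0829 y'=9.8473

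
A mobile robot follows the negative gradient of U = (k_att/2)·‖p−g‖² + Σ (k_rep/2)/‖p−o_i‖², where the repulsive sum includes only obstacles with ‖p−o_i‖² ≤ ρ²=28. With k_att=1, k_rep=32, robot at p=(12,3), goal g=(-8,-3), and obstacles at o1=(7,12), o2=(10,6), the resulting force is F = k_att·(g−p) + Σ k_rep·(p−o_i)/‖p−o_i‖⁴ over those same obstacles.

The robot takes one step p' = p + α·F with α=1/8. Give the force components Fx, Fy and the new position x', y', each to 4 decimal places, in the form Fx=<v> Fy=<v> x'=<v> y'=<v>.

Fx=-19.6213 Fy=-6.5680 x'=9.5473 y'=2.1790

F_att = 1·(g−p) = 1·(-20,-6) = (-20.0000,-6.0000)
o1: d²=106 > ρ²=28 → inactive
o2: d²=13 ≤ ρ²=28; F_rep = 32·(2,-3)/13² = (0.3787,-0.5680)
F = F_att + ΣF_rep = (-19.6213,-6.5680)
p' = p + 1/8·F = (9.5473,2.1790)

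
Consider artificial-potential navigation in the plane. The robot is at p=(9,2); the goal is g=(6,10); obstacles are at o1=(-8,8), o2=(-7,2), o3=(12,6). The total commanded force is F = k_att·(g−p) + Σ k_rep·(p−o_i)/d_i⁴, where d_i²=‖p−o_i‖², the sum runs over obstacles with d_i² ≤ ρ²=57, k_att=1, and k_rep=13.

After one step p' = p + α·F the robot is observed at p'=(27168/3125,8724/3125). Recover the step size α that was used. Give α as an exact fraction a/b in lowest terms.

α = 1/10

F_att = 1·(g−p) = 1·(-3,8) = (-3.0000,8.0000)
o1: d²=325 > ρ²=57 → inactive
o2: d²=256 > ρ²=57 → inactive
o3: d²=25 ≤ ρ²=57; F_rep = 13·(-3,-4)/25² = (-0.0624,-0.0832)
F = F_att + ΣF_rep = (-3.0624,7.9168)
Δp = p'−p = (-0.3062,0.7917); α = Δx/Fx = (-957/3125) / (-1914/625) = 1/10
check: Δy/Fy = (2474/3125) / (4948/625) = 1/10 ✓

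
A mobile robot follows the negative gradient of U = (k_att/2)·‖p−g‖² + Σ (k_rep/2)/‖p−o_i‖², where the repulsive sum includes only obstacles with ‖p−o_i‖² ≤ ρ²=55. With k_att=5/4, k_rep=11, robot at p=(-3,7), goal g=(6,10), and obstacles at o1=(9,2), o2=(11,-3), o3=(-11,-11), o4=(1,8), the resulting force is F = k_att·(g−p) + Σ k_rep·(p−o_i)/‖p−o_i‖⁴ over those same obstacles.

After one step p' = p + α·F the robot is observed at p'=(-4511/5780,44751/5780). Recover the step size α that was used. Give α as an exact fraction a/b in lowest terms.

F_att = 5/4·(g−p) = 5/4·(9,3) = (11.2500,3.7500)
o1: d²=169 > ρ²=55 → inactive
o2: d²=296 > ρ²=55 → inactive
o3: d²=388 > ρ²=55 → inactive
o4: d²=17 ≤ ρ²=55; F_rep = 11·(-4,-1)/17² = (-0.1522,-0.0381)
F = F_att + ΣF_rep = (11.0978,3.7119)
Δp = p'−p = (2.2196,0.7424); α = Δx/Fx = (12829/5780) / (12829/1156) = 1/5
check: Δy/Fy = (4291/5780) / (4291/1156) = 1/5 ✓

α = 1/5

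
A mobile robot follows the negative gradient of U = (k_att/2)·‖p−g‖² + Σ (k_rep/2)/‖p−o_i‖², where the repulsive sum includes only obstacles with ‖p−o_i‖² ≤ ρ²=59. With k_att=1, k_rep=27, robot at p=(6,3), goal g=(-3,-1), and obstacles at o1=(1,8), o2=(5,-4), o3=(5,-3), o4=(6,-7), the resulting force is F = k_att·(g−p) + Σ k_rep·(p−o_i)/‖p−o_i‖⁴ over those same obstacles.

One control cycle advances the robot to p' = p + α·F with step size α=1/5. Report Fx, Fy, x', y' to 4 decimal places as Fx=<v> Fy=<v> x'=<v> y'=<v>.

Fx=-8.9155 Fy=-3.8601 x'=4.2169 y'=2.2280

F_att = 1·(g−p) = 1·(-9,-4) = (-9.0000,-4.0000)
o1: d²=50 ≤ ρ²=59; F_rep = 27·(5,-5)/50² = (0.0540,-0.0540)
o2: d²=50 ≤ ρ²=59; F_rep = 27·(1,7)/50² = (0.0108,0.0756)
o3: d²=37 ≤ ρ²=59; F_rep = 27·(1,6)/37² = (0.0197,0.1183)
o4: d²=100 > ρ²=59 → inactive
F = F_att + ΣF_rep = (-8.9155,-3.8601)
p' = p + 1/5·F = (4.2169,2.2280)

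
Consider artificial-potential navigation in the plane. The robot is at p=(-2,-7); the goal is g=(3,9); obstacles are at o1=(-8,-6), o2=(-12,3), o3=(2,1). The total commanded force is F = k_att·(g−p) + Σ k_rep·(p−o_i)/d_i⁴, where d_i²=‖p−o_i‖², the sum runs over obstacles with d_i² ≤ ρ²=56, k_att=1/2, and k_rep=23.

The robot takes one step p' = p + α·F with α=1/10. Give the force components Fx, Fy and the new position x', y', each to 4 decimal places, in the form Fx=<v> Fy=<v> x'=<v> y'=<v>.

F_att = 1/2·(g−p) = 1/2·(5,16) = (2.5000,8.0000)
o1: d²=37 ≤ ρ²=56; F_rep = 23·(6,-1)/37² = (0.1008,-0.0168)
o2: d²=200 > ρ²=56 → inactive
o3: d²=80 > ρ²=56 → inactive
F = F_att + ΣF_rep = (2.6008,7.9832)
p' = p + 1/10·F = (-1.7399,-6.2017)

Fx=2.6008 Fy=7.9832 x'=-1.7399 y'=-6.2017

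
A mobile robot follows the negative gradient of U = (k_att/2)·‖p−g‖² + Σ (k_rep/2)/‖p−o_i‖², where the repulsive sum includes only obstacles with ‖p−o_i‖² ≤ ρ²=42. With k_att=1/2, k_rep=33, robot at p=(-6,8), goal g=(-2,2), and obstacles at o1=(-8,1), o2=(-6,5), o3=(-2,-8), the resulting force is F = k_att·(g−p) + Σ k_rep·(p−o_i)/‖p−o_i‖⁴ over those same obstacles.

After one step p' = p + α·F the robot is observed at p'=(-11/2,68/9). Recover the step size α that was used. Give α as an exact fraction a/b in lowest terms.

α = 1/4

F_att = 1/2·(g−p) = 1/2·(4,-6) = (2.0000,-3.0000)
o1: d²=53 > ρ²=42 → inactive
o2: d²=9 ≤ ρ²=42; F_rep = 33·(0,3)/9² = (0.0000,1.2222)
o3: d²=272 > ρ²=42 → inactive
F = F_att + ΣF_rep = (2.0000,-1.7778)
Δp = p'−p = (0.5000,-0.4444); α = Δx/Fx = (1/2) / (2) = 1/4
check: Δy/Fy = (-4/9) / (-16/9) = 1/4 ✓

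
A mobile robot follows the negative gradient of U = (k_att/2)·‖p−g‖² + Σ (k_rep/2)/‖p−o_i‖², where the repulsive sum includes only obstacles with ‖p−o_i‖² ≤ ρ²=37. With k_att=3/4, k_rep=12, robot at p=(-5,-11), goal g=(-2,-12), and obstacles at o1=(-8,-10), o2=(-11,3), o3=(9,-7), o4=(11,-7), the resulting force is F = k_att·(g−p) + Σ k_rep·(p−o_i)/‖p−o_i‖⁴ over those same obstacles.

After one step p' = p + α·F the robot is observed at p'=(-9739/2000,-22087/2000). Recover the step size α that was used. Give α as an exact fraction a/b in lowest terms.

α = 1/20

F_att = 3/4·(g−p) = 3/4·(3,-1) = (2.2500,-0.7500)
o1: d²=10 ≤ ρ²=37; F_rep = 12·(3,-1)/10² = (0.3600,-0.1200)
o2: d²=232 > ρ²=37 → inactive
o3: d²=212 > ρ²=37 → inactive
o4: d²=272 > ρ²=37 → inactive
F = F_att + ΣF_rep = (2.6100,-0.8700)
Δp = p'−p = (0.1305,-0.0435); α = Δx/Fx = (261/2000) / (261/100) = 1/20
check: Δy/Fy = (-87/2000) / (-87/100) = 1/20 ✓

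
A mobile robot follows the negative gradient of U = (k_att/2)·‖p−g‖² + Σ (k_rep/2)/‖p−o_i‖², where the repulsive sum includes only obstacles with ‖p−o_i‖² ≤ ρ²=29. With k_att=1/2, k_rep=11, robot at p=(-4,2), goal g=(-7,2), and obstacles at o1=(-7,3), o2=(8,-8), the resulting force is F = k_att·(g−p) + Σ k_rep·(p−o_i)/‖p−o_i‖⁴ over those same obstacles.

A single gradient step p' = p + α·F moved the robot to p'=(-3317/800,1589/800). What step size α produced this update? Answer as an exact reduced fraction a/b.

α = 1/8

F_att = 1/2·(g−p) = 1/2·(-3,0) = (-1.5000,0.0000)
o1: d²=10 ≤ ρ²=29; F_rep = 11·(3,-1)/10² = (0.3300,-0.1100)
o2: d²=244 > ρ²=29 → inactive
F = F_att + ΣF_rep = (-1.1700,-0.1100)
Δp = p'−p = (-0.1462,-0.0138); α = Δx/Fx = (-117/800) / (-117/100) = 1/8
check: Δy/Fy = (-11/800) / (-11/100) = 1/8 ✓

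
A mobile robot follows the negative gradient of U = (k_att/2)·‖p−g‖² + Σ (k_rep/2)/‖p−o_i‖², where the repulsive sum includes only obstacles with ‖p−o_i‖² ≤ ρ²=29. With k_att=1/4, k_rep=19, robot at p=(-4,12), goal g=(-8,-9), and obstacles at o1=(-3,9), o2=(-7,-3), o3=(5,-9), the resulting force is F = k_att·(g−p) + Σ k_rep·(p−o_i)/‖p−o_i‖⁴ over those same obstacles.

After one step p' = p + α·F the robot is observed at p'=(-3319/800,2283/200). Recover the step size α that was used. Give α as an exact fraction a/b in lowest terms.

α = 1/8

F_att = 1/4·(g−p) = 1/4·(-4,-21) = (-1.0000,-5.2500)
o1: d²=10 ≤ ρ²=29; F_rep = 19·(-1,3)/10² = (-0.1900,0.5700)
o2: d²=234 > ρ²=29 → inactive
o3: d²=522 > ρ²=29 → inactive
F = F_att + ΣF_rep = (-1.1900,-4.6800)
Δp = p'−p = (-0.1487,-0.5850); α = Δx/Fx = (-119/800) / (-119/100) = 1/8
check: Δy/Fy = (-117/200) / (-117/25) = 1/8 ✓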